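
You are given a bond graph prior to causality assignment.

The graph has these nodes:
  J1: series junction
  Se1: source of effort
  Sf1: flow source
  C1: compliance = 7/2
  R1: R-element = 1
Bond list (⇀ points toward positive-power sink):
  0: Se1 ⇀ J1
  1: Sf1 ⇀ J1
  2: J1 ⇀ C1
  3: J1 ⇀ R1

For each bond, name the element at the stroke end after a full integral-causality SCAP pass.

b0 stroke→J1
b1 stroke→Sf1
b2 stroke→J1
b3 stroke→J1

b0 |J1  (source Se1 imposes e)
b1 |Sf1  (Sf1 fixes flow; stroke at Sf1)
b2 |J1  (common-f at J1 fixed by 1)
b3 |J1  (common-f at J1 fixed by 1)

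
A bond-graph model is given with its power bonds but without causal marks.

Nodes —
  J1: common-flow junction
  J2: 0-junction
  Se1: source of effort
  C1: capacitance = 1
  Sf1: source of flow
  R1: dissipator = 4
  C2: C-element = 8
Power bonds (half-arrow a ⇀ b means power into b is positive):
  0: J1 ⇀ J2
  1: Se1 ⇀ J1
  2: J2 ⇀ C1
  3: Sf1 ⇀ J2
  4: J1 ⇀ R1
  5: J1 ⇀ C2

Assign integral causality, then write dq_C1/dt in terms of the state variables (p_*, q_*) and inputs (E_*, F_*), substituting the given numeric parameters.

dq_C1/dt = E_Se1/4 + F_Sf1 - q_C1/4 - q_C2/32

bond 1 |J1  (source Se1 imposes e)
bond 3 |Sf1  (Sf1 (Sf) sets flow on bond)
bond 2 |J2  (C1 outputs effort q/C1)
bond 0 |J1  (0-jn J2 has e-setter on 2)
bond 5 |J1  (prefer integral on C2)
bond 4 |R1  (J1 needs exactly one f-in)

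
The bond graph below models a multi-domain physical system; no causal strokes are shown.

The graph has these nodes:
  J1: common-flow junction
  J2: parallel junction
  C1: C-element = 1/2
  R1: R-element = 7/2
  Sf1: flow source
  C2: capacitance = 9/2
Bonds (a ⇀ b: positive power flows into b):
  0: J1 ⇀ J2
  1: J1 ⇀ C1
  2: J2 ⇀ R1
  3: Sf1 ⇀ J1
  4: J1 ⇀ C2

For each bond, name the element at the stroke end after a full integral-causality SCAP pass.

β0 →J1
β1 →J1
β2 →J2
β3 →Sf1
β4 →J1

β3 stroke at Sf1  (Sf1 fixes flow; stroke at Sf1)
β0 stroke at J1  (1-jn J1 has f-setter on 3)
β1 stroke at J1  (common-f at J1 fixed by 3)
β4 stroke at J1  (1-jn J1 has f-setter on 3)
β2 stroke at J2  (J2 needs exactly one e-in)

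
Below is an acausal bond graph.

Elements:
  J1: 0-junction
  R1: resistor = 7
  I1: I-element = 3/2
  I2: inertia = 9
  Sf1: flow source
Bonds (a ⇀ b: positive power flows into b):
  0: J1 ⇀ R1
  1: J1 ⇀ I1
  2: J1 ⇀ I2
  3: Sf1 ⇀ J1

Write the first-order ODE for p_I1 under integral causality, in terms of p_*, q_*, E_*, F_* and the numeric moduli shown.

dp_I1/dt = 7*F_Sf1 - 14*p_I1/3 - 7*p_I2/9

#3 |Sf1  (Sf1 (Sf) sets flow on bond)
#1 |I1  (I1: I, integral causality)
#2 |I2  (I2 outputs flow p/I2)
#0 |J1  (only one effort-in slot at J1)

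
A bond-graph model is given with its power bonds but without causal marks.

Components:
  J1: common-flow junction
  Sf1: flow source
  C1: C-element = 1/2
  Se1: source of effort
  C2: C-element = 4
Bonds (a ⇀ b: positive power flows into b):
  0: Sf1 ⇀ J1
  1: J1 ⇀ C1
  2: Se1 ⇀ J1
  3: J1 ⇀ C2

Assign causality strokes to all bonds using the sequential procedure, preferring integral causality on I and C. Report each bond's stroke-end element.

bond 0 →Sf1
bond 1 →J1
bond 2 →J1
bond 3 →J1

β0 |Sf1  (source Sf1 imposes f)
β2 |J1  (Se1 fixes effort; stroke away)
β1 |J1  (1-jn J1 has f-setter on 0)
β3 |J1  (1-jn J1 has f-setter on 0)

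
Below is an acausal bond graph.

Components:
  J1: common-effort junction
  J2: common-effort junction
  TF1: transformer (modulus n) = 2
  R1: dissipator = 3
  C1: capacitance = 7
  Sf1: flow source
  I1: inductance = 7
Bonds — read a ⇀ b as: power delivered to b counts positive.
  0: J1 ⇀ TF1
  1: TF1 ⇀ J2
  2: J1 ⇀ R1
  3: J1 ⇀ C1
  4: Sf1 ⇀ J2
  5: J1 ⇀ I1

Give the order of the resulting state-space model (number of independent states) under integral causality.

#4 |Sf1  (Sf1 fixes flow; stroke at Sf1)
#1 |J2  (J2 needs exactly one e-in)
#0 |TF1  (TF1: transformer flips bond 1)
#3 |J1  (prefer integral on C1)
#2 |R1  (J1 effort already set via bond 3)
#5 |I1  (0-jn J1 has e-setter on 3)

2  (C1, I1 all integral)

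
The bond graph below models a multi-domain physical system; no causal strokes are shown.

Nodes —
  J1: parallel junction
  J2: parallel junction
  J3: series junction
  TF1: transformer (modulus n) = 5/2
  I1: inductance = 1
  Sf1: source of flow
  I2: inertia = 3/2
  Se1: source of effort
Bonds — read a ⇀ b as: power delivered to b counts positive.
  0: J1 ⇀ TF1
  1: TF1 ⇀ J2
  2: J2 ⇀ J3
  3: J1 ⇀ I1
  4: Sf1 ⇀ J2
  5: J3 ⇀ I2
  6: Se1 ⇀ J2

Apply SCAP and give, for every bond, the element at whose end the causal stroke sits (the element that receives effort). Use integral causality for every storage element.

bond 0 stroke at J1
bond 1 stroke at TF1
bond 2 stroke at J3
bond 3 stroke at I1
bond 4 stroke at Sf1
bond 5 stroke at I2
bond 6 stroke at J2

β4 stroke→Sf1  (Sf1 fixes flow; stroke at Sf1)
β6 stroke→J2  (Se1 fixes effort; stroke away)
β1 stroke→TF1  (0-jn J2 has e-setter on 6)
β2 stroke→J3  (J2: bond 6 brought effort, rest push out)
β5 stroke→I2  (only one flow-in slot at J3)
β0 stroke→J1  (TF1: transformer flips bond 1)
β3 stroke→I1  (J1: bond 0 brought effort, rest push out)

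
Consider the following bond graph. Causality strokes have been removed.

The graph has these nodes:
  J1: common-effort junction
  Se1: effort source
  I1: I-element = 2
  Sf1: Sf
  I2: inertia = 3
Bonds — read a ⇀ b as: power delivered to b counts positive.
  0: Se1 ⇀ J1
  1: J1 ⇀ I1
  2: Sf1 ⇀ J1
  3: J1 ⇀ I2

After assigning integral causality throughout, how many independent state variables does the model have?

2  (I1, I2 all integral)

bond 0 stroke at J1  (Se1: effort source, stroke at far end)
bond 2 stroke at Sf1  (Sf1: flow source, stroke at near end)
bond 1 stroke at I1  (J1 effort already set via bond 0)
bond 3 stroke at I2  (0-jn J1 has e-setter on 0)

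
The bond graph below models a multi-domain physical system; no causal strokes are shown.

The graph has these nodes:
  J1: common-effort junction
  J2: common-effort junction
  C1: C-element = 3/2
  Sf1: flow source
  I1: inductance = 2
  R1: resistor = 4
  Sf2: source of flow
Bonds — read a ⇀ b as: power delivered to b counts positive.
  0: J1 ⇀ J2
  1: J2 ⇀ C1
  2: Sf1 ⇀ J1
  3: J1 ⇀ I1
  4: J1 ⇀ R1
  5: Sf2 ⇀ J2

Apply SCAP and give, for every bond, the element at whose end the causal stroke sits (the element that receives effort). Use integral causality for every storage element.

bond 0 |J1
bond 1 |J2
bond 2 |Sf1
bond 3 |I1
bond 4 |R1
bond 5 |Sf2

#2 →Sf1  (Sf1: flow source, stroke at near end)
#5 →Sf2  (Sf2 fixes flow; stroke at Sf2)
#1 →J2  (C1 integral (e out))
#0 →J1  (J2: bond 1 brought effort, rest push out)
#3 →I1  (0-jn J1 has e-setter on 0)
#4 →R1  (J1 effort already set via bond 0)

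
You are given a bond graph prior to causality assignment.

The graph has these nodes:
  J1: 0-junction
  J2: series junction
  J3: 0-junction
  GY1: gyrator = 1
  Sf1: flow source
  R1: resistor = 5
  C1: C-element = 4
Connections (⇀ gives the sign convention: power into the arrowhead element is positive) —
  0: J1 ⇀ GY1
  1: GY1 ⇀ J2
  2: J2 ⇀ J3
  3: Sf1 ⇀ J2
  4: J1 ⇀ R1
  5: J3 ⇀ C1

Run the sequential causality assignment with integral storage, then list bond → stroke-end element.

bond 0 |J1
bond 1 |J2
bond 2 |J2
bond 3 |Sf1
bond 4 |R1
bond 5 |J3

bond 3 stroke→Sf1  (Sf1 (Sf) sets flow on bond)
bond 1 stroke→J2  (J2: bond 3 brought flow, rest push out)
bond 2 stroke→J2  (1-jn J2 has f-setter on 3)
bond 5 stroke→J3  (J3 needs exactly one e-in)
bond 0 stroke→J1  (GY1 both-in/both-out from 1)
bond 4 stroke→R1  (J1: bond 0 brought effort, rest push out)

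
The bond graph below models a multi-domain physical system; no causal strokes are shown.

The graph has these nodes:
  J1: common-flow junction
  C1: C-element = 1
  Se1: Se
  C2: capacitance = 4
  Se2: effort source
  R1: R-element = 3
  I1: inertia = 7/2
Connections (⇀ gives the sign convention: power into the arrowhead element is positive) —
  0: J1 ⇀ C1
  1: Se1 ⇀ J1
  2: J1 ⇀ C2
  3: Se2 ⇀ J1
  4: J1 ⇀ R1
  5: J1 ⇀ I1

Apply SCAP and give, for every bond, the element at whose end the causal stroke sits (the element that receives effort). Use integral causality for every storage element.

b1 stroke→J1  (Se1 (Se) sets effort on bond)
b3 stroke→J1  (Se2 (Se) sets effort on bond)
b0 stroke→J1  (prefer integral on C1)
b2 stroke→J1  (C2: C, integral causality)
b5 stroke→I1  (I1 outputs flow p/I1)
b4 stroke→J1  (J1 flow already set via bond 5)

b0 stroke at J1
b1 stroke at J1
b2 stroke at J1
b3 stroke at J1
b4 stroke at J1
b5 stroke at I1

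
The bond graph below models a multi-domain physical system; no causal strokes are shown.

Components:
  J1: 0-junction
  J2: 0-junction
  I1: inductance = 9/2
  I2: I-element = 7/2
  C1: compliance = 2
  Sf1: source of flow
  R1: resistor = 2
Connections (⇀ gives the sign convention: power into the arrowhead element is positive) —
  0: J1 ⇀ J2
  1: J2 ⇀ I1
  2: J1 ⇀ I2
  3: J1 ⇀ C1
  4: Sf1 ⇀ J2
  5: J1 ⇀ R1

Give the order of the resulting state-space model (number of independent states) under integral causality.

3  (C1, I1, I2 all integral)

b4 →Sf1  (Sf1 (Sf) sets flow on bond)
b1 →I1  (I1 integral (f out))
b0 →J2  (J2: last free bond brings effort in)
b2 →I2  (I2 outputs flow p/I2)
b3 →J1  (C1: C, integral causality)
b5 →R1  (0-jn J1 has e-setter on 3)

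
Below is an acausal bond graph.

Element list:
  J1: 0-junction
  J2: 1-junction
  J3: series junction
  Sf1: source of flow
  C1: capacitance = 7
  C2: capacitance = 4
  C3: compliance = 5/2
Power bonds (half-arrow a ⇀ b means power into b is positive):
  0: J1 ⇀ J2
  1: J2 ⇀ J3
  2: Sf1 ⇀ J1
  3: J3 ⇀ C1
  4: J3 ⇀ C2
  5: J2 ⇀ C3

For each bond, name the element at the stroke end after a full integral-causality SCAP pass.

b2 stroke→Sf1  (Sf1 (Sf) sets flow on bond)
b0 stroke→J1  (J1 needs exactly one e-in)
b1 stroke→J2  (J2: bond 0 brought flow, rest push out)
b5 stroke→J2  (J2 flow already set via bond 0)
b3 stroke→J3  (1-jn J3 has f-setter on 1)
b4 stroke→J3  (common-f at J3 fixed by 1)

bond 0 stroke at J1
bond 1 stroke at J2
bond 2 stroke at Sf1
bond 3 stroke at J3
bond 4 stroke at J3
bond 5 stroke at J2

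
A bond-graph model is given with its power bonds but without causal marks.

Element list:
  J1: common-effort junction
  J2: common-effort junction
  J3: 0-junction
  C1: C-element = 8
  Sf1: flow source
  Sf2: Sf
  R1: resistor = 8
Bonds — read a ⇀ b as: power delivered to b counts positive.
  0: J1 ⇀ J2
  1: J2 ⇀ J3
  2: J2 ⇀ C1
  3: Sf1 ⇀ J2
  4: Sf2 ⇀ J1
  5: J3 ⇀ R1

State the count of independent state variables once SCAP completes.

#3 stroke at Sf1  (Sf1 fixes flow; stroke at Sf1)
#4 stroke at Sf2  (Sf2 (Sf) sets flow on bond)
#0 stroke at J1  (closing 0-jn rule on J1)
#2 stroke at J2  (C1 integral (e out))
#1 stroke at J3  (0-jn J2 has e-setter on 2)
#5 stroke at R1  (common-e at J3 fixed by 1)

1  (C1 all integral)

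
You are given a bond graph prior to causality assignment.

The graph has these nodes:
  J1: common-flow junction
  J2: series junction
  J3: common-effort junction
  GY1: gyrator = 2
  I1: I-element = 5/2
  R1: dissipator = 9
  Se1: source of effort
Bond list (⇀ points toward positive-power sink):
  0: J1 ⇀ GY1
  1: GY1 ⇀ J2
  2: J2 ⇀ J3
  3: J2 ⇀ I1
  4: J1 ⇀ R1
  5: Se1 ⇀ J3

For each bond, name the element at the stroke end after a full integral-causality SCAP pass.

bond 0 |J1
bond 1 |J2
bond 2 |J2
bond 3 |I1
bond 4 |R1
bond 5 |J3

b5 |J3  (source Se1 imposes e)
b2 |J2  (J3 effort already set via bond 5)
b3 |I1  (I1 outputs flow p/I1)
b1 |J2  (J2: bond 3 brought flow, rest push out)
b0 |J1  (GY GY1: same side as bond 1)
b4 |R1  (only one flow-in slot at J1)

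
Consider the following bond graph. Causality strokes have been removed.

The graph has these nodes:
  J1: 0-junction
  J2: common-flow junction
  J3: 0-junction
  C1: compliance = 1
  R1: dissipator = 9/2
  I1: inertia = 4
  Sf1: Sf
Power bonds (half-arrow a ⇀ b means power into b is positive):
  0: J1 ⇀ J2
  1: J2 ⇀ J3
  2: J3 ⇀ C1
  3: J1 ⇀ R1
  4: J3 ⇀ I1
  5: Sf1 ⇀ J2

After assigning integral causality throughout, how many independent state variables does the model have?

bond 5 |Sf1  (source Sf1 imposes f)
bond 0 |J2  (common-f at J2 fixed by 5)
bond 1 |J2  (J2 flow already set via bond 5)
bond 3 |J1  (J1 needs exactly one e-in)
bond 2 |J3  (C1 outputs effort q/C1)
bond 4 |I1  (J3: bond 2 brought effort, rest push out)

2  (C1, I1 all integral)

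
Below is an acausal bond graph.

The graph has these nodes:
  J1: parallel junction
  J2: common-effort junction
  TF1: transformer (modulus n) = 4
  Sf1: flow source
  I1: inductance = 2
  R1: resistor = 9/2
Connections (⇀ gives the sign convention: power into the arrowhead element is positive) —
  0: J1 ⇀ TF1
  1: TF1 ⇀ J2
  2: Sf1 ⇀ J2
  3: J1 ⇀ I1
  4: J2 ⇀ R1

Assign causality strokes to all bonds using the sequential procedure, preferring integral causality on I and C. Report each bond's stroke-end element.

bond 2 |Sf1  (Sf1 fixes flow; stroke at Sf1)
bond 3 |I1  (I1: I, integral causality)
bond 0 |J1  (J1 needs exactly one e-in)
bond 1 |TF1  (TF1: transformer flips bond 0)
bond 4 |J2  (J2 needs exactly one e-in)

b0 →J1
b1 →TF1
b2 →Sf1
b3 →I1
b4 →J2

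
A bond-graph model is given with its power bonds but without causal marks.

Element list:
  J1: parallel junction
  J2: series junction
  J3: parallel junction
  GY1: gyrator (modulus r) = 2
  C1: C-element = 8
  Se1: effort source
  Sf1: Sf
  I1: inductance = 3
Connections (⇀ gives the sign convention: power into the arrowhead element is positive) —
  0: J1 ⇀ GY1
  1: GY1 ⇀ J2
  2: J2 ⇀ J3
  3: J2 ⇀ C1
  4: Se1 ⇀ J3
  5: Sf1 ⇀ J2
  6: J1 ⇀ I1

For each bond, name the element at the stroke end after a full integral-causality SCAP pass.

b0 |J1
b1 |J2
b2 |J2
b3 |J2
b4 |J3
b5 |Sf1
b6 |I1

β4 stroke at J3  (Se1 fixes effort; stroke away)
β5 stroke at Sf1  (Sf1 fixes flow; stroke at Sf1)
β1 stroke at J2  (J2 flow already set via bond 5)
β2 stroke at J2  (common-f at J2 fixed by 5)
β3 stroke at J2  (J2 flow already set via bond 5)
β0 stroke at J1  (GY1: gyrator matches bond 1)
β6 stroke at I1  (common-e at J1 fixed by 0)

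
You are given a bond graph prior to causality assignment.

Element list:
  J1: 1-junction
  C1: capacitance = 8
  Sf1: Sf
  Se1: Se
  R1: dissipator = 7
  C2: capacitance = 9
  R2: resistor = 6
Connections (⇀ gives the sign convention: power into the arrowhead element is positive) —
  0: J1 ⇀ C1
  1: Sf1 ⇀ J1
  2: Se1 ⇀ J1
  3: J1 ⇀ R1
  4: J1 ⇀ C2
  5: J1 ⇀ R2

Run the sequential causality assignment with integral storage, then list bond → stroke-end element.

b1 stroke at Sf1  (source Sf1 imposes f)
b2 stroke at J1  (Se1 fixes effort; stroke away)
b0 stroke at J1  (1-jn J1 has f-setter on 1)
b3 stroke at J1  (J1: bond 1 brought flow, rest push out)
b4 stroke at J1  (1-jn J1 has f-setter on 1)
b5 stroke at J1  (J1: bond 1 brought flow, rest push out)

#0 |J1
#1 |Sf1
#2 |J1
#3 |J1
#4 |J1
#5 |J1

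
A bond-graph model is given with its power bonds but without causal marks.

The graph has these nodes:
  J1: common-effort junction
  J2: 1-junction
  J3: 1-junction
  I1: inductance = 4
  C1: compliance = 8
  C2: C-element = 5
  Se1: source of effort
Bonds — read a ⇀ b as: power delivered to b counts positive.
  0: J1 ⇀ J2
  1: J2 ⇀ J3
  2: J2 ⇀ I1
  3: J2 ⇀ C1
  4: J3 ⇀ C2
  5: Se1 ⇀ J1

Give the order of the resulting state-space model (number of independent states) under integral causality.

3  (C1, C2, I1 all integral)

#5 →J1  (Se1 fixes effort; stroke away)
#0 →J2  (J1: bond 5 brought effort, rest push out)
#2 →I1  (I1 integral (f out))
#1 →J2  (J2 flow already set via bond 2)
#3 →J2  (J2: bond 2 brought flow, rest push out)
#4 →J3  (common-f at J3 fixed by 1)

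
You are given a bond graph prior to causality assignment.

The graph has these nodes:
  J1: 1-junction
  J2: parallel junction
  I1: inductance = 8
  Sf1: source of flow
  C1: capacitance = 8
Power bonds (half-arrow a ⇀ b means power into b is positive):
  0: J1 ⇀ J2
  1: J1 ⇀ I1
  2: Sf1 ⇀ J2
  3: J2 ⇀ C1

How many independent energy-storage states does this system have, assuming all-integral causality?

2  (C1, I1 all integral)

β2 stroke at Sf1  (Sf1 (Sf) sets flow on bond)
β1 stroke at I1  (I1: I, integral causality)
β0 stroke at J1  (1-jn J1 has f-setter on 1)
β3 stroke at J2  (closing 0-jn rule on J2)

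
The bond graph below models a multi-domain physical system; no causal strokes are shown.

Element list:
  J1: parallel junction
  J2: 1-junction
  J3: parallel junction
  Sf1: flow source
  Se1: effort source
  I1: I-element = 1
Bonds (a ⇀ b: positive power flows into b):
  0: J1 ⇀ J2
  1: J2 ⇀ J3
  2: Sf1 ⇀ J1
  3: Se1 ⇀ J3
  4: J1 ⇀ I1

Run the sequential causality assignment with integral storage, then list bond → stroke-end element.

bond 0 →J1
bond 1 →J2
bond 2 →Sf1
bond 3 →J3
bond 4 →I1

β2 stroke at Sf1  (Sf1: flow source, stroke at near end)
β3 stroke at J3  (Se1 (Se) sets effort on bond)
β1 stroke at J2  (common-e at J3 fixed by 3)
β0 stroke at J1  (J2 needs exactly one f-in)
β4 stroke at I1  (0-jn J1 has e-setter on 0)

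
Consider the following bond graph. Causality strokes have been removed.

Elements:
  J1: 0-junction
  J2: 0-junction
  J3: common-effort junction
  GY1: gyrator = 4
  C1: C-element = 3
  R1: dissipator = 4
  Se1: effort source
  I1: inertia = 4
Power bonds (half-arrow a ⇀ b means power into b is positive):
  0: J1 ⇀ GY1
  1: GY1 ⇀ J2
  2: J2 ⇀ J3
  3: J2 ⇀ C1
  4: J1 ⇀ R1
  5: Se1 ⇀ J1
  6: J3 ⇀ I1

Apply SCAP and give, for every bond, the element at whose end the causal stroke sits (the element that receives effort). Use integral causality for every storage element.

bond 0 stroke at GY1
bond 1 stroke at GY1
bond 2 stroke at J3
bond 3 stroke at J2
bond 4 stroke at R1
bond 5 stroke at J1
bond 6 stroke at I1

bond 5 stroke→J1  (Se1 (Se) sets effort on bond)
bond 0 stroke→GY1  (J1 effort already set via bond 5)
bond 4 stroke→R1  (0-jn J1 has e-setter on 5)
bond 1 stroke→GY1  (GY1 both-in/both-out from 0)
bond 3 stroke→J2  (C1 integral (e out))
bond 2 stroke→J3  (common-e at J2 fixed by 3)
bond 6 stroke→I1  (J3 effort already set via bond 2)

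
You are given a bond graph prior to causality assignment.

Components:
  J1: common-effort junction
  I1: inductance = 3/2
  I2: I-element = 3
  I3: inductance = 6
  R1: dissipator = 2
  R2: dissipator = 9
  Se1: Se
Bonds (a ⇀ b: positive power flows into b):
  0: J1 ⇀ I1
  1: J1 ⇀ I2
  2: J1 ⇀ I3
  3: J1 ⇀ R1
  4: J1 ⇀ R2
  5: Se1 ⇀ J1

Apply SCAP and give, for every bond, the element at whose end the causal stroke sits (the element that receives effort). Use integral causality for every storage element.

bond 0 |I1
bond 1 |I2
bond 2 |I3
bond 3 |R1
bond 4 |R2
bond 5 |J1

b5 →J1  (Se1: effort source, stroke at far end)
b0 →I1  (J1 effort already set via bond 5)
b1 →I2  (common-e at J1 fixed by 5)
b2 →I3  (J1: bond 5 brought effort, rest push out)
b3 →R1  (0-jn J1 has e-setter on 5)
b4 →R2  (0-jn J1 has e-setter on 5)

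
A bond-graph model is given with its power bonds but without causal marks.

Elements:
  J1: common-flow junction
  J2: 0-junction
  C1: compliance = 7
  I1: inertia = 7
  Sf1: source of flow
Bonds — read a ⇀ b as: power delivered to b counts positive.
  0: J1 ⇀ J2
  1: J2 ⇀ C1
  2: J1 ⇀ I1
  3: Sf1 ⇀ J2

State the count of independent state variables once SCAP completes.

#3 →Sf1  (Sf1 fixes flow; stroke at Sf1)
#1 →J2  (C1: C, integral causality)
#0 →J1  (0-jn J2 has e-setter on 1)
#2 →I1  (J1 needs exactly one f-in)

2  (C1, I1 all integral)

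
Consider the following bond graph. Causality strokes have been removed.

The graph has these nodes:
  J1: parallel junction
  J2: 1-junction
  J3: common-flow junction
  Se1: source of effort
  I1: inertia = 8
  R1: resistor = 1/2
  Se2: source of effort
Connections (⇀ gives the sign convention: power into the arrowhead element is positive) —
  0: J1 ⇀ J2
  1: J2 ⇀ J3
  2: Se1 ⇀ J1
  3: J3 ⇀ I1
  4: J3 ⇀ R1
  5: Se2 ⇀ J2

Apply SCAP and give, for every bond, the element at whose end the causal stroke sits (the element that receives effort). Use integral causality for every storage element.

β2 stroke at J1  (Se1: effort source, stroke at far end)
β5 stroke at J2  (Se2: effort source, stroke at far end)
β0 stroke at J2  (0-jn J1 has e-setter on 2)
β1 stroke at J3  (J2: last free bond brings flow in)
β3 stroke at I1  (I1: I, integral causality)
β4 stroke at J3  (J3: bond 3 brought flow, rest push out)

#0 →J2
#1 →J3
#2 →J1
#3 →I1
#4 →J3
#5 →J2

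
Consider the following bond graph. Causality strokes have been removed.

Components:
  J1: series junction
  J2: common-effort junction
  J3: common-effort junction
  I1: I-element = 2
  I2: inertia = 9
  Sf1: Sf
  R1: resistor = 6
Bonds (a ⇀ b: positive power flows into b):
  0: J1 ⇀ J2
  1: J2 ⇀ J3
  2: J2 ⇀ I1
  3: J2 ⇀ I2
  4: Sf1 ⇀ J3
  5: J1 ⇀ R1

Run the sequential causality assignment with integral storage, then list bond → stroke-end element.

bond 0 stroke at J2
bond 1 stroke at J3
bond 2 stroke at I1
bond 3 stroke at I2
bond 4 stroke at Sf1
bond 5 stroke at J1

bond 4 |Sf1  (Sf1: flow source, stroke at near end)
bond 1 |J3  (closing 0-jn rule on J3)
bond 2 |I1  (I1: I, integral causality)
bond 3 |I2  (I2 outputs flow p/I2)
bond 0 |J2  (only one effort-in slot at J2)
bond 5 |J1  (1-jn J1 has f-setter on 0)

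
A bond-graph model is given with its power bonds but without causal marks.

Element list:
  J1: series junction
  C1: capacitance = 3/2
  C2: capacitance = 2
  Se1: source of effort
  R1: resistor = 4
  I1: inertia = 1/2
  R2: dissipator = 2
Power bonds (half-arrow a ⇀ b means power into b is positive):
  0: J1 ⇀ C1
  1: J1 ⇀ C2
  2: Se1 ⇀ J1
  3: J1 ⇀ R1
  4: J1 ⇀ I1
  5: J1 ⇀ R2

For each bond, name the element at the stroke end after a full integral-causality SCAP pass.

b0 |J1
b1 |J1
b2 |J1
b3 |J1
b4 |I1
b5 |J1

β2 stroke at J1  (source Se1 imposes e)
β0 stroke at J1  (prefer integral on C1)
β1 stroke at J1  (prefer integral on C2)
β4 stroke at I1  (I1 outputs flow p/I1)
β3 stroke at J1  (common-f at J1 fixed by 4)
β5 stroke at J1  (J1 flow already set via bond 4)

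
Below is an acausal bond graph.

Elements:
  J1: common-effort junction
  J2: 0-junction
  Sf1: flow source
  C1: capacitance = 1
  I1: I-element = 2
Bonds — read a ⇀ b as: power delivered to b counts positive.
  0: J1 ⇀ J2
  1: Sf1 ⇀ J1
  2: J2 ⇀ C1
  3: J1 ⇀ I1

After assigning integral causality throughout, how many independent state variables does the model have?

#1 →Sf1  (Sf1 (Sf) sets flow on bond)
#2 →J2  (C1: C, integral causality)
#0 →J1  (0-jn J2 has e-setter on 2)
#3 →I1  (common-e at J1 fixed by 0)

2  (C1, I1 all integral)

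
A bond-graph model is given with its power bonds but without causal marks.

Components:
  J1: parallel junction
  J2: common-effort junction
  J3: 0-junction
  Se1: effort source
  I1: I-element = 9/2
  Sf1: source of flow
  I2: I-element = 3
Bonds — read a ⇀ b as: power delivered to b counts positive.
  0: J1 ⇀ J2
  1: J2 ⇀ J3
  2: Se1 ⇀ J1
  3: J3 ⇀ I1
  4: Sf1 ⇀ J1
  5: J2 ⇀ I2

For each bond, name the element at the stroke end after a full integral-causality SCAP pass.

bond 2 →J1  (Se1: effort source, stroke at far end)
bond 4 →Sf1  (Sf1 (Sf) sets flow on bond)
bond 0 →J2  (common-e at J1 fixed by 2)
bond 1 →J3  (common-e at J2 fixed by 0)
bond 5 →I2  (common-e at J2 fixed by 0)
bond 3 →I1  (J3 effort already set via bond 1)

#0 stroke→J2
#1 stroke→J3
#2 stroke→J1
#3 stroke→I1
#4 stroke→Sf1
#5 stroke→I2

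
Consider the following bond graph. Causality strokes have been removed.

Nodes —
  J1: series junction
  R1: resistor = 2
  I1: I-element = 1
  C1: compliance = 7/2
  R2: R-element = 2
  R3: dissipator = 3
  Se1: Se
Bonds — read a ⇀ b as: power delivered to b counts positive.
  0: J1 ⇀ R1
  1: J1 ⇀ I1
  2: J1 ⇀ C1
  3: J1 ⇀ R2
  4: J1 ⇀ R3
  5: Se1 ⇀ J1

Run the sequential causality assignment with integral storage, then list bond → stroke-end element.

bond 0 →J1
bond 1 →I1
bond 2 →J1
bond 3 →J1
bond 4 →J1
bond 5 →J1

β5 stroke at J1  (Se1 (Se) sets effort on bond)
β1 stroke at I1  (I1: I, integral causality)
β0 stroke at J1  (J1 flow already set via bond 1)
β2 stroke at J1  (J1: bond 1 brought flow, rest push out)
β3 stroke at J1  (1-jn J1 has f-setter on 1)
β4 stroke at J1  (J1 flow already set via bond 1)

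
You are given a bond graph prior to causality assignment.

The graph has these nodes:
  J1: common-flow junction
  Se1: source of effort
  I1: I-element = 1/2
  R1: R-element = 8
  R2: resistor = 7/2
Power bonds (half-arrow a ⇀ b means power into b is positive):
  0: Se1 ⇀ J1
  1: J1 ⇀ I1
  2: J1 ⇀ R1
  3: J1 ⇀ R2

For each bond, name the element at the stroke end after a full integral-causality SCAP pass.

β0 |J1
β1 |I1
β2 |J1
β3 |J1

#0 stroke→J1  (source Se1 imposes e)
#1 stroke→I1  (I1 outputs flow p/I1)
#2 stroke→J1  (1-jn J1 has f-setter on 1)
#3 stroke→J1  (1-jn J1 has f-setter on 1)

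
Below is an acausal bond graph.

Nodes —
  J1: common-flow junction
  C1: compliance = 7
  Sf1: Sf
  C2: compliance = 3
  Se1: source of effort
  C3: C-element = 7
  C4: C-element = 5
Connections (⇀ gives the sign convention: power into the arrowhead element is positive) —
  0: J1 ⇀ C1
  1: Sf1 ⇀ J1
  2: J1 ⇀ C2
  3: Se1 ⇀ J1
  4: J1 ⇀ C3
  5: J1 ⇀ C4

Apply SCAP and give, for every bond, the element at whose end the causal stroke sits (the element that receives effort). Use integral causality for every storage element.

b1 |Sf1  (Sf1: flow source, stroke at near end)
b3 |J1  (source Se1 imposes e)
b0 |J1  (J1: bond 1 brought flow, rest push out)
b2 |J1  (common-f at J1 fixed by 1)
b4 |J1  (J1 flow already set via bond 1)
b5 |J1  (common-f at J1 fixed by 1)

#0 stroke→J1
#1 stroke→Sf1
#2 stroke→J1
#3 stroke→J1
#4 stroke→J1
#5 stroke→J1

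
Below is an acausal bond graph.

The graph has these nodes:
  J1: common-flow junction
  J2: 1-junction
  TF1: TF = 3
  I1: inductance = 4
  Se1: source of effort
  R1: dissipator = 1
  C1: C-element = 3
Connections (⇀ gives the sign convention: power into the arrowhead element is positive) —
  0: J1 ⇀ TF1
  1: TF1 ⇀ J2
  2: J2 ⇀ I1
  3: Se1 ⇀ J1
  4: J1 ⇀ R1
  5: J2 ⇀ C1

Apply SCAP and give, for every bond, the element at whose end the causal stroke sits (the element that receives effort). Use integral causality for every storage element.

b0 stroke at TF1
b1 stroke at J2
b2 stroke at I1
b3 stroke at J1
b4 stroke at J1
b5 stroke at J2

bond 3 →J1  (Se1: effort source, stroke at far end)
bond 2 →I1  (prefer integral on I1)
bond 1 →J2  (1-jn J2 has f-setter on 2)
bond 5 →J2  (1-jn J2 has f-setter on 2)
bond 0 →TF1  (TF TF1: opposite of bond 1)
bond 4 →J1  (common-f at J1 fixed by 0)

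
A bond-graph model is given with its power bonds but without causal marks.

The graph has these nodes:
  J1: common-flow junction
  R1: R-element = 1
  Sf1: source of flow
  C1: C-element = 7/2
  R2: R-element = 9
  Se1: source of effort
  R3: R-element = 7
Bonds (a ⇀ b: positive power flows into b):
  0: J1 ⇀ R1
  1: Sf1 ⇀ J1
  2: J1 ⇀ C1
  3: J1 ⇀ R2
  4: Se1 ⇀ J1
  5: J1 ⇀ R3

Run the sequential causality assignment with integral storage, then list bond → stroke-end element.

#1 stroke→Sf1  (Sf1 (Sf) sets flow on bond)
#4 stroke→J1  (Se1 fixes effort; stroke away)
#0 stroke→J1  (J1 flow already set via bond 1)
#2 stroke→J1  (J1 flow already set via bond 1)
#3 stroke→J1  (J1 flow already set via bond 1)
#5 stroke→J1  (1-jn J1 has f-setter on 1)

b0 stroke→J1
b1 stroke→Sf1
b2 stroke→J1
b3 stroke→J1
b4 stroke→J1
b5 stroke→J1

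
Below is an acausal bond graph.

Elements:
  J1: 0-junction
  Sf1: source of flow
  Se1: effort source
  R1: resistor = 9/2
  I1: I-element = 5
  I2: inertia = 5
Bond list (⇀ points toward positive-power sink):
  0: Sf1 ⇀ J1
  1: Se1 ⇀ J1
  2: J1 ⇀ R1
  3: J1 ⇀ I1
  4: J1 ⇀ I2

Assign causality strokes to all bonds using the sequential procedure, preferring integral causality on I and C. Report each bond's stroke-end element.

β0 stroke at Sf1  (Sf1 fixes flow; stroke at Sf1)
β1 stroke at J1  (Se1 (Se) sets effort on bond)
β2 stroke at R1  (common-e at J1 fixed by 1)
β3 stroke at I1  (J1: bond 1 brought effort, rest push out)
β4 stroke at I2  (J1: bond 1 brought effort, rest push out)

#0 stroke→Sf1
#1 stroke→J1
#2 stroke→R1
#3 stroke→I1
#4 stroke→I2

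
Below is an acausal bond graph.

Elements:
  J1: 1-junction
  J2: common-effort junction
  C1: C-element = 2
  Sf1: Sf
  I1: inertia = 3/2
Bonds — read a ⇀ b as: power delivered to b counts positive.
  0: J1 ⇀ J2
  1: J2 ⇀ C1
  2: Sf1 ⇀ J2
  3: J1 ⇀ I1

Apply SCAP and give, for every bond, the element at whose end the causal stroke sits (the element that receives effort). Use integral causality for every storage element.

bond 2 stroke→Sf1  (Sf1 (Sf) sets flow on bond)
bond 1 stroke→J2  (prefer integral on C1)
bond 0 stroke→J1  (common-e at J2 fixed by 1)
bond 3 stroke→I1  (closing 1-jn rule on J1)

bond 0 →J1
bond 1 →J2
bond 2 →Sf1
bond 3 →I1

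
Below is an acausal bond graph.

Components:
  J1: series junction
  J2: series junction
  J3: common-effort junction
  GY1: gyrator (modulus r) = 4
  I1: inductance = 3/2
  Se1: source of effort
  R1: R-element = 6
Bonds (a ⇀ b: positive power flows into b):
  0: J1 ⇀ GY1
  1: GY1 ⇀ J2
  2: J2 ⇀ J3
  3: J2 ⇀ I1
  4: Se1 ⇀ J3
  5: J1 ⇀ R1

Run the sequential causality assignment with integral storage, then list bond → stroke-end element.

β4 |J3  (Se1: effort source, stroke at far end)
β2 |J2  (J3: bond 4 brought effort, rest push out)
β3 |I1  (I1: I, integral causality)
β1 |J2  (1-jn J2 has f-setter on 3)
β0 |J1  (through GY1, causality inverts; strokes same side of GY1)
β5 |R1  (J1 needs exactly one f-in)

b0 stroke→J1
b1 stroke→J2
b2 stroke→J2
b3 stroke→I1
b4 stroke→J3
b5 stroke→R1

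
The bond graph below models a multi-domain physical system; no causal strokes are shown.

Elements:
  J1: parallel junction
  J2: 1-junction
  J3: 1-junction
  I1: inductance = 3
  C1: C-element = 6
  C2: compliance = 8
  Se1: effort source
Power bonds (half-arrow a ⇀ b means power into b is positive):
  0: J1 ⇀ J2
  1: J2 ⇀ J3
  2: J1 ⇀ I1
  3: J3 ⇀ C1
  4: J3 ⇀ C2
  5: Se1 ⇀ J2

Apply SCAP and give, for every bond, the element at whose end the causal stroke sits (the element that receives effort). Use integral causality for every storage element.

bond 0 |J1
bond 1 |J2
bond 2 |I1
bond 3 |J3
bond 4 |J3
bond 5 |J2

#5 →J2  (Se1 (Se) sets effort on bond)
#2 →I1  (I1 outputs flow p/I1)
#0 →J1  (closing 0-jn rule on J1)
#1 →J2  (J2 flow already set via bond 0)
#3 →J3  (J3 flow already set via bond 1)
#4 →J3  (common-f at J3 fixed by 1)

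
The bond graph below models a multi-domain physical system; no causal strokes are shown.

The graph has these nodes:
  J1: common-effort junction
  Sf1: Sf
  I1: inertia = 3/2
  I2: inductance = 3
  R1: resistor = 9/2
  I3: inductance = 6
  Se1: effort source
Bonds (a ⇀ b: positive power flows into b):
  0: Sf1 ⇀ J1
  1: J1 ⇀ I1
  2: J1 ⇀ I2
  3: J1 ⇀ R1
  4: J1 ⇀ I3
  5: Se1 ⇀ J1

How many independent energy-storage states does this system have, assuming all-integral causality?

β0 stroke at Sf1  (source Sf1 imposes f)
β5 stroke at J1  (Se1 fixes effort; stroke away)
β1 stroke at I1  (J1: bond 5 brought effort, rest push out)
β2 stroke at I2  (J1 effort already set via bond 5)
β3 stroke at R1  (J1 effort already set via bond 5)
β4 stroke at I3  (J1: bond 5 brought effort, rest push out)

3  (I1, I2, I3 all integral)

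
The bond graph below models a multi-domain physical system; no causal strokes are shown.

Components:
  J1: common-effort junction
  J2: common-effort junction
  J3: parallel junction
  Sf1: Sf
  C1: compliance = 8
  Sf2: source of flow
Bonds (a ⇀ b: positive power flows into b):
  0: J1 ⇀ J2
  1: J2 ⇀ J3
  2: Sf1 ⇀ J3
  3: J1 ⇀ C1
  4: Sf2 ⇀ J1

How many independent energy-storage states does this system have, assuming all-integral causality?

1  (C1 all integral)

#2 |Sf1  (Sf1 fixes flow; stroke at Sf1)
#4 |Sf2  (source Sf2 imposes f)
#1 |J3  (closing 0-jn rule on J3)
#0 |J2  (J2 needs exactly one e-in)
#3 |J1  (only one effort-in slot at J1)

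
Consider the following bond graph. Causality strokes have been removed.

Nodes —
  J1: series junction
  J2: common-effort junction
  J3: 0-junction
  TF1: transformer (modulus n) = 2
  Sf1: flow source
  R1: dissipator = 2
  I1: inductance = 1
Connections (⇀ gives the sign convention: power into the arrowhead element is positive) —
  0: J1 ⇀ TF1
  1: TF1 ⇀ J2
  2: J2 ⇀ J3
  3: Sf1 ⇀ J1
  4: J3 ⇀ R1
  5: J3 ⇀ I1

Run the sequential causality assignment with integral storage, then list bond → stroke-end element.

bond 3 |Sf1  (Sf1 (Sf) sets flow on bond)
bond 0 |J1  (common-f at J1 fixed by 3)
bond 1 |TF1  (through TF1, causality passes straight; one stroke at TF1)
bond 2 |J2  (J2: last free bond brings effort in)
bond 5 |I1  (prefer integral on I1)
bond 4 |J3  (J3 needs exactly one e-in)

#0 →J1
#1 →TF1
#2 →J2
#3 →Sf1
#4 →J3
#5 →I1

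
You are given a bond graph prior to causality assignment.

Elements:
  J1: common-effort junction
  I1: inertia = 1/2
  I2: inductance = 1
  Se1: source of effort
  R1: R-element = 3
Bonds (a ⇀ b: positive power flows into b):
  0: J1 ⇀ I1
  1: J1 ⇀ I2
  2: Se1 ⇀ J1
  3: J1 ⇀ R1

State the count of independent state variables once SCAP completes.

#2 stroke→J1  (Se1 (Se) sets effort on bond)
#0 stroke→I1  (J1 effort already set via bond 2)
#1 stroke→I2  (common-e at J1 fixed by 2)
#3 stroke→R1  (common-e at J1 fixed by 2)

2  (I1, I2 all integral)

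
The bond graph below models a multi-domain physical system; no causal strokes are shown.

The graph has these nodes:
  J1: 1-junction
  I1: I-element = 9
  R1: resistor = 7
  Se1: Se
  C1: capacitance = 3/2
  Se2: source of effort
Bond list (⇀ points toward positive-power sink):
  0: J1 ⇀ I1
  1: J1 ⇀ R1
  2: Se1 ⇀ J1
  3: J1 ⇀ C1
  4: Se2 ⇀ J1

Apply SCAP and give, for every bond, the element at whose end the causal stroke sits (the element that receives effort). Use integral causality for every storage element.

β2 stroke→J1  (source Se1 imposes e)
β4 stroke→J1  (source Se2 imposes e)
β0 stroke→I1  (I1: I, integral causality)
β1 stroke→J1  (1-jn J1 has f-setter on 0)
β3 stroke→J1  (common-f at J1 fixed by 0)

#0 stroke→I1
#1 stroke→J1
#2 stroke→J1
#3 stroke→J1
#4 stroke→J1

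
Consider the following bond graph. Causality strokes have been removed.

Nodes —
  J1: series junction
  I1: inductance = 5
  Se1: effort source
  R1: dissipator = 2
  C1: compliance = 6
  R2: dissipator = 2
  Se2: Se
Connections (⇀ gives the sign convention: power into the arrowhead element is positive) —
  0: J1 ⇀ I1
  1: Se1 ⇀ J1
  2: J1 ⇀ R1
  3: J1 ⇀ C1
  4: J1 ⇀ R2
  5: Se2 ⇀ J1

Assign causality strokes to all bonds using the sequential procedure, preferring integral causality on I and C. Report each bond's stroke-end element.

#0 |I1
#1 |J1
#2 |J1
#3 |J1
#4 |J1
#5 |J1

β1 stroke at J1  (Se1: effort source, stroke at far end)
β5 stroke at J1  (Se2 fixes effort; stroke away)
β0 stroke at I1  (I1 integral (f out))
β2 stroke at J1  (J1: bond 0 brought flow, rest push out)
β3 stroke at J1  (1-jn J1 has f-setter on 0)
β4 stroke at J1  (J1: bond 0 brought flow, rest push out)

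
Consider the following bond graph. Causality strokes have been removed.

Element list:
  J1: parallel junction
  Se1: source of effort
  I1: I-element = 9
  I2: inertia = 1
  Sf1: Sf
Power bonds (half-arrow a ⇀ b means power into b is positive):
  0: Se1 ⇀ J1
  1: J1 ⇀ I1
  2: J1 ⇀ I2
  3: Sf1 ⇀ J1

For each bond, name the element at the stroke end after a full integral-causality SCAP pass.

β0 →J1  (source Se1 imposes e)
β3 →Sf1  (source Sf1 imposes f)
β1 →I1  (0-jn J1 has e-setter on 0)
β2 →I2  (common-e at J1 fixed by 0)

b0 →J1
b1 →I1
b2 →I2
b3 →Sf1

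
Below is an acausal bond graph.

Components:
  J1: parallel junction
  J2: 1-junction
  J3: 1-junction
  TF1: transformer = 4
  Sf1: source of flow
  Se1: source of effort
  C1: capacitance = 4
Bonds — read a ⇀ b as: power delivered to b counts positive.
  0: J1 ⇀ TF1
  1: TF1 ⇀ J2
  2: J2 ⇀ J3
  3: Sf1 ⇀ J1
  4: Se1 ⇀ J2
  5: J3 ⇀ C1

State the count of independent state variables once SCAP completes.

#3 |Sf1  (source Sf1 imposes f)
#4 |J2  (Se1 fixes effort; stroke away)
#0 |J1  (J1: last free bond brings effort in)
#1 |TF1  (TF TF1: opposite of bond 0)
#2 |J2  (J2 flow already set via bond 1)
#5 |J3  (J3 flow already set via bond 2)

1  (C1 all integral)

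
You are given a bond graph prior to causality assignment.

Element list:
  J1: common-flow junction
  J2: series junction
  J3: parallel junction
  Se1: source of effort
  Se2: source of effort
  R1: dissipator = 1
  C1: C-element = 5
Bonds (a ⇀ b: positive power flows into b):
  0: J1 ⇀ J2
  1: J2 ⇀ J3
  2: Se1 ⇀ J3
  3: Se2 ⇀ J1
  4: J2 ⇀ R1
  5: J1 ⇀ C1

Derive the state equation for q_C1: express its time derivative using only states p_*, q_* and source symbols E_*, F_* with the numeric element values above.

b2 stroke at J3  (Se1 fixes effort; stroke away)
b3 stroke at J1  (Se2 fixes effort; stroke away)
b1 stroke at J2  (0-jn J3 has e-setter on 2)
b5 stroke at J1  (prefer integral on C1)
b0 stroke at J2  (only one flow-in slot at J1)
b4 stroke at R1  (J2 needs exactly one f-in)

dq_C1/dt = -E_Se1 + E_Se2 - q_C1/5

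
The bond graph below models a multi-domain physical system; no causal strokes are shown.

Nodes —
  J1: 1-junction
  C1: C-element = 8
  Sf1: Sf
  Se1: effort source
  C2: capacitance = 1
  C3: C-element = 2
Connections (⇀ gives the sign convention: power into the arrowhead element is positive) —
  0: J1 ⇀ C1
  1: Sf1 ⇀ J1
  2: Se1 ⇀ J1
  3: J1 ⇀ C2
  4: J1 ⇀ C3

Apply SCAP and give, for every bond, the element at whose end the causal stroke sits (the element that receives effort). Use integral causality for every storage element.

bond 1 stroke→Sf1  (Sf1: flow source, stroke at near end)
bond 2 stroke→J1  (Se1 fixes effort; stroke away)
bond 0 stroke→J1  (J1: bond 1 brought flow, rest push out)
bond 3 stroke→J1  (J1 flow already set via bond 1)
bond 4 stroke→J1  (J1 flow already set via bond 1)

b0 stroke at J1
b1 stroke at Sf1
b2 stroke at J1
b3 stroke at J1
b4 stroke at J1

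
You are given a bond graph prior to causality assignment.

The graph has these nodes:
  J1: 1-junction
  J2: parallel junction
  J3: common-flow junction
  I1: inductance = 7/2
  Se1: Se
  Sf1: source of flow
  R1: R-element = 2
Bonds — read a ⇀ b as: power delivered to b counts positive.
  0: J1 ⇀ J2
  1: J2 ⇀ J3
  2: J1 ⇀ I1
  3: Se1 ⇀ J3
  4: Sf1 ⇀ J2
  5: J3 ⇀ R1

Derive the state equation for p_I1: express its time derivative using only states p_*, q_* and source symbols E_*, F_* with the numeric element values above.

dp_I1/dt = E_Se1 - 2*F_Sf1 - 4*p_I1/7

β3 stroke at J3  (Se1: effort source, stroke at far end)
β4 stroke at Sf1  (source Sf1 imposes f)
β2 stroke at I1  (I1 integral (f out))
β0 stroke at J1  (common-f at J1 fixed by 2)
β1 stroke at J2  (J2 needs exactly one e-in)
β5 stroke at J3  (common-f at J3 fixed by 1)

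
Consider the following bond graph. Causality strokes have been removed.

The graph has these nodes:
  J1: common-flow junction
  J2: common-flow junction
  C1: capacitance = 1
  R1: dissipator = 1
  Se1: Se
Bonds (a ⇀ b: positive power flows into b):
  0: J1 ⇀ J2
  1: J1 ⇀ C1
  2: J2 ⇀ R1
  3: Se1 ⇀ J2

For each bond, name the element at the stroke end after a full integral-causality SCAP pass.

β3 |J2  (source Se1 imposes e)
β1 |J1  (C1: C, integral causality)
β0 |J2  (J1 needs exactly one f-in)
β2 |R1  (closing 1-jn rule on J2)

bond 0 →J2
bond 1 →J1
bond 2 →R1
bond 3 →J2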